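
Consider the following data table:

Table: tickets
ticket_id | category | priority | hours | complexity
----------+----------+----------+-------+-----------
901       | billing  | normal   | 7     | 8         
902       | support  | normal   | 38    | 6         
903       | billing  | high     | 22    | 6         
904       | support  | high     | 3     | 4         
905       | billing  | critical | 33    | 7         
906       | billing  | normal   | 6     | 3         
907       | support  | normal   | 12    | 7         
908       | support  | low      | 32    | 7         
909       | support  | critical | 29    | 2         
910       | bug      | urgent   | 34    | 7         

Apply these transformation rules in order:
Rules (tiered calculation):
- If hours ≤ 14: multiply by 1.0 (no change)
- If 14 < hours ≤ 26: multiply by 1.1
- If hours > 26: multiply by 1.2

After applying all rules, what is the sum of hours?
251.4

Step 1: Tier 1 (hours ≤ 14): 4 records, sum = 28 × 1.0 = 28.0
Step 2: Tier 2 (14 < hours ≤ 26): 1 records, sum = 22 × 1.1 = 24.2
Step 3: Tier 3 (hours > 26): 5 records, sum = 166 × 1.2 = 199.2
Step 4: Final sum = 28.0 + 24.2 + 199.2 = 251.4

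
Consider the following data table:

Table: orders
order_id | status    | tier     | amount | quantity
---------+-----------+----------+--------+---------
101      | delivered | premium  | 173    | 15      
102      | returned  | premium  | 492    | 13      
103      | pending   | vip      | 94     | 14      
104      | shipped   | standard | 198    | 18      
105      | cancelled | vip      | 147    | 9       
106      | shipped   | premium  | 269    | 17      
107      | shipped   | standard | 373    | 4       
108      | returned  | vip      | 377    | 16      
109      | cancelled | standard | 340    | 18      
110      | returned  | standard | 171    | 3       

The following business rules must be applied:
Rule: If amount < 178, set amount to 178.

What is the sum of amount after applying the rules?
2761

Step 1: 4 records have amount < 178
Step 2: These records originally summed to 585
Step 3: After setting to minimum: 4 × 178 = 712
Step 4: Unaffected records sum: 2049
Step 5: Final sum = 712 + 2049 = 2761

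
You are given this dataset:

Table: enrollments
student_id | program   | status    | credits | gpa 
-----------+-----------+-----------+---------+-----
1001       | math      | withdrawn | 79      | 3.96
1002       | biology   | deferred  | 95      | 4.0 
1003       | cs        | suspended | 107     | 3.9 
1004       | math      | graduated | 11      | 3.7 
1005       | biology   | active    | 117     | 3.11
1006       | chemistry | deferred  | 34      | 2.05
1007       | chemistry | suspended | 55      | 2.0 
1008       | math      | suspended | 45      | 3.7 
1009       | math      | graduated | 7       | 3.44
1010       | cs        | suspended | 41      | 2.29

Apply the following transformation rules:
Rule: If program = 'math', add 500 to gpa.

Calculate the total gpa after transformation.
2032.15

Step 1: Count records where program = 'math': 4
Step 2: Total bonus added: 4 × 500 = 2000
Step 3: Original sum of gpa: 32.15
Step 4: Final sum = 32.15 + 2000 = 2032.15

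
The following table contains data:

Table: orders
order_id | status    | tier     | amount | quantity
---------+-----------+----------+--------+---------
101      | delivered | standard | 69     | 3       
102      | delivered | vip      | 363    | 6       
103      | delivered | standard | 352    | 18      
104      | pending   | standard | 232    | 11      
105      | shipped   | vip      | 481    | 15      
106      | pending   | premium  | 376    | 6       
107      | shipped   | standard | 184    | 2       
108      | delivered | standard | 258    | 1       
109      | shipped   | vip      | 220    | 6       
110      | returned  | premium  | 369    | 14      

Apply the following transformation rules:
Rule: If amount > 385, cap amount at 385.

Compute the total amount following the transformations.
2808

Step 1: 1 records have amount > 385
Step 2: These records originally summed to 481
Step 3: After capping: 1 × 385 = 385
Step 4: Unaffected records sum: 2423
Step 5: Final sum = 385 + 2423 = 2808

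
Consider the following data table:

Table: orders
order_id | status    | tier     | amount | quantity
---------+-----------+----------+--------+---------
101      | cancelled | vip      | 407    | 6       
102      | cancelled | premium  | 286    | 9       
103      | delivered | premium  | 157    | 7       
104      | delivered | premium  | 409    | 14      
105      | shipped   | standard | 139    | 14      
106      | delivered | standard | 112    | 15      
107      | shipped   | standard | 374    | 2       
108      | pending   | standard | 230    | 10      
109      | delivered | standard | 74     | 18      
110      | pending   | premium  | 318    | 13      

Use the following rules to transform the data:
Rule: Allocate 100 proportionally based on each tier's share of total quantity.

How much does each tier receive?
premium: 39.81, standard: 54.63, vip: 5.56

Step 1: Calculate total quantity = 108
Step 2: Calculate each tier's proportion:
  premium: 43/108 = 39.81% → 39.81
  standard: 59/108 = 54.63% → 54.63
  vip: 6/108 = 5.56% → 5.56
Step 3: Verify: sum of allocations ≈ 100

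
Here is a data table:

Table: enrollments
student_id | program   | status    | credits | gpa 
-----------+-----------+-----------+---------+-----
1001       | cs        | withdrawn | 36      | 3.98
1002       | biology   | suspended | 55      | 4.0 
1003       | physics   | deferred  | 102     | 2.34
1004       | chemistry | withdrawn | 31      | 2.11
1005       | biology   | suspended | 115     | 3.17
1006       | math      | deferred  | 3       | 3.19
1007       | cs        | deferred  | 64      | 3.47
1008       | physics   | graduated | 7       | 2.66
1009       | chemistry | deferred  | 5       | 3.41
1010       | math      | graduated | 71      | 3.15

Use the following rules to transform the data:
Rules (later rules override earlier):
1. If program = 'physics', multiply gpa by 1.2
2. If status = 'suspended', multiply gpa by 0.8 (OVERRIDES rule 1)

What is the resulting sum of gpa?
31.05

Step 1: Rule 2 takes priority for records with status = 'suspended'
  - 2 records: 7.17 × 0.8 = 5.74
Step 2: Rule 1 applies to remaining records with program = 'physics'
  - 2 records: 5.0 × 1.2 = 6.0
Step 3: Other records unchanged: 19.31
Step 4: Final sum = 5.74 + 6.0 + 19.31 = 31.05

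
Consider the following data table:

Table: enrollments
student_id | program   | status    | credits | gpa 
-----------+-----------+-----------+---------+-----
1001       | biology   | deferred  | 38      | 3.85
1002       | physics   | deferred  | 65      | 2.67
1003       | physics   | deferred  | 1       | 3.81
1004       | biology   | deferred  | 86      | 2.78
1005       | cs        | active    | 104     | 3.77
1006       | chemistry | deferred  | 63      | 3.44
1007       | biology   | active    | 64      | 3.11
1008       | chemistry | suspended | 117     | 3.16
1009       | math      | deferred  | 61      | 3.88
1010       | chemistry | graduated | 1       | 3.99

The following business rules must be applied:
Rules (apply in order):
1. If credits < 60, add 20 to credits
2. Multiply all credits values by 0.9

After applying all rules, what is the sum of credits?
594.0

Step 1: Apply Rule 1 - Add 20 to records with credits < 60
  - 3 records affected: 40 + (3 × 20) = 100
  - Unaffected records: 560
  - Sum after Rule 1: 660
Step 2: Apply Rule 2 - Multiply all by 0.9
  - 660 × 0.9 = 594.0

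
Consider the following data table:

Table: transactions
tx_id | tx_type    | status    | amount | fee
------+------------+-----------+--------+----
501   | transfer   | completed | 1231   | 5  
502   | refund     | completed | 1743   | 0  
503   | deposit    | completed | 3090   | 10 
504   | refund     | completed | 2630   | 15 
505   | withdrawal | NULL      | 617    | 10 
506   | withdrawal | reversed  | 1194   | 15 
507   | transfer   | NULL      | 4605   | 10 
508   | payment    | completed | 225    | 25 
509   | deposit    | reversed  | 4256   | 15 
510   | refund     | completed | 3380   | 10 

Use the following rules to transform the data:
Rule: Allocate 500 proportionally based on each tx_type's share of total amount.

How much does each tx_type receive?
deposit: 159.9, payment: 4.9, refund: 168.76, transfer: 127.03, withdrawal: 39.42

Step 1: Calculate total amount = 22971
Step 2: Calculate each tx_type's proportion:
  deposit: 7346/22971 = 31.98% → 159.9
  payment: 225/22971 = 0.98% → 4.9
  refund: 7753/22971 = 33.75% → 168.76
  transfer: 5836/22971 = 25.41% → 127.03
  withdrawal: 1811/22971 = 7.88% → 39.42
Step 3: Verify: sum of allocations ≈ 500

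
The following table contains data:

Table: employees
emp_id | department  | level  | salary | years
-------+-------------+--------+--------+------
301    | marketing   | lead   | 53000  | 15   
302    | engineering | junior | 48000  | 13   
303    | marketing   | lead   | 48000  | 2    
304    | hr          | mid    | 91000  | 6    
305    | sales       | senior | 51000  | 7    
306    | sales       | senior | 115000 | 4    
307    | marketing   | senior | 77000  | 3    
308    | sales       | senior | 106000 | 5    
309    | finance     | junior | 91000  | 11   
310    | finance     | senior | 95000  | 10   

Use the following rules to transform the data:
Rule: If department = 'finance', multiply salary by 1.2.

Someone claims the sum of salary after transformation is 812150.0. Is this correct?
No, the correct result is 812200.0.

Step 1: Calculate the correct sum after transformation
Step 2: Apply multiplier 1.2 to records where department = 'finance'
Step 3: Correct result = 812200.0
Step 4: Claimed result = 812150.0
Step 5: 812200.0 ≠ 812150.0
Conclusion: The claimed result is incorrect. The correct answer is 812200.0.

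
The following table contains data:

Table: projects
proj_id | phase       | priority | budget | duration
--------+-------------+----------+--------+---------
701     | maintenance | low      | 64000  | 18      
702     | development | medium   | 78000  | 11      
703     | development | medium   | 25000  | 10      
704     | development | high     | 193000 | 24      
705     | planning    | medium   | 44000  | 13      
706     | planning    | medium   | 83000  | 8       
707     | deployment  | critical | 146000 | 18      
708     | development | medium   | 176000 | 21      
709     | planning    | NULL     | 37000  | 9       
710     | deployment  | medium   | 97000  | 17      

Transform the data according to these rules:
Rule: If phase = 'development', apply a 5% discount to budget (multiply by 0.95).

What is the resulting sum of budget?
919400.0

Step 1: Records with phase = 'development' have total budget = 472000
Step 2: Apply multiplier: 472000 × 0.95 = 448400.0
Step 3: Other records total: 471000
Step 4: Final sum = 448400.0 + 471000 = 919400.0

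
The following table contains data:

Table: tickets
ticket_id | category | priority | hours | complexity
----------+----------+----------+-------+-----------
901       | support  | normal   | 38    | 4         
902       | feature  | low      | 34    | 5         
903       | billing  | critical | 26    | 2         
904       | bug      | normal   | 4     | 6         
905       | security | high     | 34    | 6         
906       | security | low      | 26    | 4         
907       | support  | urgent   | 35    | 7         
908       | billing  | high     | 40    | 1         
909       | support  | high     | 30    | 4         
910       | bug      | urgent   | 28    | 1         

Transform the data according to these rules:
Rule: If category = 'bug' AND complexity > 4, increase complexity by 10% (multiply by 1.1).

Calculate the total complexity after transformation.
40.6

Step 1: Find records where category = 'bug' AND complexity > 4
Step 2: 1 records match, summing to 6
Step 3: After multiplier: 6 × 1.1 = 6.6
Step 4: Unaffected records sum: 34
Step 5: Final sum = 6.6 + 34 = 40.6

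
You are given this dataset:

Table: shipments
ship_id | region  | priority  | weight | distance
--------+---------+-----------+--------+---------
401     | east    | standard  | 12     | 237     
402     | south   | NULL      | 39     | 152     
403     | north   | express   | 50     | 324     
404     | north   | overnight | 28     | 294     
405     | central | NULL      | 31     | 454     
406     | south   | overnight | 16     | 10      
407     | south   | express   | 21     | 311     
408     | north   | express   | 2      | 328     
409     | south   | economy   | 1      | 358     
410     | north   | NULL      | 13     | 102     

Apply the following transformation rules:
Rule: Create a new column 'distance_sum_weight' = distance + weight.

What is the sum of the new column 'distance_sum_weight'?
2783

Step 1: For each record, compute distance + weight
Example calculations:
  237 + 12 = 249
  152 + 39 = 191
  324 + 50 = 374
  ...
Step 2: Sum all derived values
Step 3: Total = 2783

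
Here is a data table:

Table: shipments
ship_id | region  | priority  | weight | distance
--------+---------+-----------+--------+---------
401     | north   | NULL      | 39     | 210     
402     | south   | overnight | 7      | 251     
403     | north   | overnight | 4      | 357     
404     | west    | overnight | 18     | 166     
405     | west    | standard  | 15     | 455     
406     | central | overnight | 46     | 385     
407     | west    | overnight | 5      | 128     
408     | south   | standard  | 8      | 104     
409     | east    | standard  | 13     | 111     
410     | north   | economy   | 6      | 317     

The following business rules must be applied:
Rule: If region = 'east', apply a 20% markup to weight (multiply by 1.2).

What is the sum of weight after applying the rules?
163.6

Step 1: Records with region = 'east' have total weight = 13
Step 2: Apply multiplier: 13 × 1.2 = 15.6
Step 3: Other records total: 148
Step 4: Final sum = 15.6 + 148 = 163.6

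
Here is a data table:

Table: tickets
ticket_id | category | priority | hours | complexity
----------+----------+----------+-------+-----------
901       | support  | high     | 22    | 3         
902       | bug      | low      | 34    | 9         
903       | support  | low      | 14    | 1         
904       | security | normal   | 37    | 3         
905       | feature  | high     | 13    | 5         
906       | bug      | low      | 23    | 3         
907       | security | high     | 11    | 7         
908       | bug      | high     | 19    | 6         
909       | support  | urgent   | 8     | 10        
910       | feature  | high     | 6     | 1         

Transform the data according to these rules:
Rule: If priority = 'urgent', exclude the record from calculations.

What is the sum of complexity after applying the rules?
38

Step 1: Identify records where priority = 'urgent'
Step 2: The excluded records sum to 10
Step 3: Original total complexity = 48
Step 4: Remaining total = 48 - 10 = 38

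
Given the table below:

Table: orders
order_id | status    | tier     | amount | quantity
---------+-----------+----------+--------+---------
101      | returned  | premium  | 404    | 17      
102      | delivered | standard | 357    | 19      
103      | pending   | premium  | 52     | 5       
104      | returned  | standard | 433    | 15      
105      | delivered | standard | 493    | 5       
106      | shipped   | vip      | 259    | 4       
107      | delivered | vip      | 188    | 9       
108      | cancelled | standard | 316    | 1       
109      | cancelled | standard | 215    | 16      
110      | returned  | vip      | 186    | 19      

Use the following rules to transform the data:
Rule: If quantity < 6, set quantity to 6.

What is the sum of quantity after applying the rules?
119

Step 1: 4 records have quantity < 6
Step 2: These records originally summed to 15
Step 3: After setting to minimum: 4 × 6 = 24
Step 4: Unaffected records sum: 95
Step 5: Final sum = 24 + 95 = 119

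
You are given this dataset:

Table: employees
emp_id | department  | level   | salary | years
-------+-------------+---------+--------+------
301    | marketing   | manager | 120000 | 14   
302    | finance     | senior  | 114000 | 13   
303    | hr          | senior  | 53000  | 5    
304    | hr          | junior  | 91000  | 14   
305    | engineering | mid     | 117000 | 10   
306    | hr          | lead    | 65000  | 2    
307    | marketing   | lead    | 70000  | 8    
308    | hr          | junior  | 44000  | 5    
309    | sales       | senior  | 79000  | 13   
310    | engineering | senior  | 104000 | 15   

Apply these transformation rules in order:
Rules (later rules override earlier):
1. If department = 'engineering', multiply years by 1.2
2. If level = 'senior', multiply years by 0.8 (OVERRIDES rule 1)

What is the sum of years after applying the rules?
91.8

Step 1: Rule 2 takes priority for records with level = 'senior'
  - 4 records: 46 × 0.8 = 36.8
Step 2: Rule 1 applies to remaining records with department = 'engineering'
  - 1 records: 10 × 1.2 = 12.0
Step 3: Other records unchanged: 43
Step 4: Final sum = 36.8 + 12.0 + 43 = 91.8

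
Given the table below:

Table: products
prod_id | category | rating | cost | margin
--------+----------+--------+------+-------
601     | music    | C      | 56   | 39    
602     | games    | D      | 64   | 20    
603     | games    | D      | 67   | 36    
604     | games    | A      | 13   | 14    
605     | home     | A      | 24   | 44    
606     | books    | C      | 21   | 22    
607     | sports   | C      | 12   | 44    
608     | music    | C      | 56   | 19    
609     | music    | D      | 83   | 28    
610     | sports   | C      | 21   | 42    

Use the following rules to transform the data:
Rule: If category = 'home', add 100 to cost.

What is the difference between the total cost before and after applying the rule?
100

Step 1: Original sum of cost = 417
Step 2: 1 records have category = 'home'
Step 3: Each affected record changes by 100
Step 4: Total change = 1 × 100 = 100
Step 5: New sum = 417 + 100 = 517
Step 6: Difference = |517 - 417| = 100
        (Sum increased by 100)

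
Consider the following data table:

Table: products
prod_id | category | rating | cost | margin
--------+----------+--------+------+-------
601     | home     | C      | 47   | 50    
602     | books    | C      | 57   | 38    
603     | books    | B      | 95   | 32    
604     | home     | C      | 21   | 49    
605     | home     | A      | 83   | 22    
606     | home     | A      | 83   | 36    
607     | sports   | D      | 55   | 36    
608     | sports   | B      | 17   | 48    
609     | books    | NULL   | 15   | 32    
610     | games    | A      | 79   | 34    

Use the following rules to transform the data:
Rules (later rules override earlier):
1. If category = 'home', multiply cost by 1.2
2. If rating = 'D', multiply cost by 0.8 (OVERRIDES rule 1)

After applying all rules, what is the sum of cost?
587.8

Step 1: Rule 2 takes priority for records with rating = 'D'
  - 1 records: 55 × 0.8 = 44.0
Step 2: Rule 1 applies to remaining records with category = 'home'
  - 4 records: 234 × 1.2 = 280.8
Step 3: Other records unchanged: 263
Step 4: Final sum = 44.0 + 280.8 + 263 = 587.8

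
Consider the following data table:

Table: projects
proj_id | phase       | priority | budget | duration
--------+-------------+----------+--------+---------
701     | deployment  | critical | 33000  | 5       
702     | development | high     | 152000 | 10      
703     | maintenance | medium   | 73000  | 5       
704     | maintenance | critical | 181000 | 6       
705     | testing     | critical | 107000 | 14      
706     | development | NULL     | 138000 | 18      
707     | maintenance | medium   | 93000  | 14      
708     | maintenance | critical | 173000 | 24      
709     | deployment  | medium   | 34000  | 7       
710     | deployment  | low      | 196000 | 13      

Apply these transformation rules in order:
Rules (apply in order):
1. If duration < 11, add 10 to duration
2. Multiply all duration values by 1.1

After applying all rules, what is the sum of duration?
182.6

Step 1: Apply Rule 1 - Add 10 to records with duration < 11
  - 5 records affected: 33 + (5 × 10) = 83
  - Unaffected records: 83
  - Sum after Rule 1: 166
Step 2: Apply Rule 2 - Multiply all by 1.1
  - 166 × 1.1 = 182.6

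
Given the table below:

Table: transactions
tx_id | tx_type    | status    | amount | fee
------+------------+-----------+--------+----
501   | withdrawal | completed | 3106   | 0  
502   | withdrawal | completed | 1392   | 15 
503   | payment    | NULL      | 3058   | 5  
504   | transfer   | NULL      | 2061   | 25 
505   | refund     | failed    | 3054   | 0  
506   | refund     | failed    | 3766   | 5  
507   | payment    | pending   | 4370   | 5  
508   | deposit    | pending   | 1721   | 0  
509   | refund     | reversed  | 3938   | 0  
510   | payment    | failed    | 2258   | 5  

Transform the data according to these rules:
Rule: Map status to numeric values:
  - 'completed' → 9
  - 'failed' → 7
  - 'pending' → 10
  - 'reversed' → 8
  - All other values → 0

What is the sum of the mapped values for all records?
67

Step 1: Apply mapping to each record
Step 2: Count by status:
  'completed': 2 records × 9 = 18
  'failed': 3 records × 7 = 21
  'pending': 2 records × 10 = 20
  'reversed': 1 records × 8 = 8
Step 3: Sum all mapped values = 67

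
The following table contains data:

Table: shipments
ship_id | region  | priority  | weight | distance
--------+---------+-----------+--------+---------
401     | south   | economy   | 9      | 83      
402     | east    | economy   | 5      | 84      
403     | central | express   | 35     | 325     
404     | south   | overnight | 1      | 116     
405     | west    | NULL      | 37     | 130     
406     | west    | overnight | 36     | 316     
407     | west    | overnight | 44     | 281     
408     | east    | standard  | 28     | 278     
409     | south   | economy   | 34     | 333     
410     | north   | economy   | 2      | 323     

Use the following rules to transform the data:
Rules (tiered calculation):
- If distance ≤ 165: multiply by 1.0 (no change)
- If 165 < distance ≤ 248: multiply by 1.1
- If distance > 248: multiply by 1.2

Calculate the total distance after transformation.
2640.2

Step 1: Tier 1 (distance ≤ 165): 4 records, sum = 413 × 1.0 = 413.0
Step 2: Tier 2 (165 < distance ≤ 248): 0 records, sum = 0 × 1.1 = 0.0
Step 3: Tier 3 (distance > 248): 6 records, sum = 1856 × 1.2 = 2227.2
Step 4: Final sum = 413.0 + 0.0 + 2227.2 = 2640.2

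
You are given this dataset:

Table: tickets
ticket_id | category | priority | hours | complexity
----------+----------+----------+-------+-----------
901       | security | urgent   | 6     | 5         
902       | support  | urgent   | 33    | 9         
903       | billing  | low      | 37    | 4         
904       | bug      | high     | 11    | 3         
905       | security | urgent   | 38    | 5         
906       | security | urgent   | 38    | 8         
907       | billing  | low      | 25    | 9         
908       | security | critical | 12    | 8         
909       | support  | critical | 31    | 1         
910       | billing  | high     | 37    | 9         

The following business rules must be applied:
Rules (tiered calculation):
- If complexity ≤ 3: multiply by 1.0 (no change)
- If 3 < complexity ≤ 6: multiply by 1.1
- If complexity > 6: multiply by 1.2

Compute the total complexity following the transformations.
71.0

Step 1: Tier 1 (complexity ≤ 3): 2 records, sum = 4 × 1.0 = 4.0
Step 2: Tier 2 (3 < complexity ≤ 6): 3 records, sum = 14 × 1.1 = 15.4
Step 3: Tier 3 (complexity > 6): 5 records, sum = 43 × 1.2 = 51.6
Step 4: Final sum = 4.0 + 15.4 + 51.6 = 71.0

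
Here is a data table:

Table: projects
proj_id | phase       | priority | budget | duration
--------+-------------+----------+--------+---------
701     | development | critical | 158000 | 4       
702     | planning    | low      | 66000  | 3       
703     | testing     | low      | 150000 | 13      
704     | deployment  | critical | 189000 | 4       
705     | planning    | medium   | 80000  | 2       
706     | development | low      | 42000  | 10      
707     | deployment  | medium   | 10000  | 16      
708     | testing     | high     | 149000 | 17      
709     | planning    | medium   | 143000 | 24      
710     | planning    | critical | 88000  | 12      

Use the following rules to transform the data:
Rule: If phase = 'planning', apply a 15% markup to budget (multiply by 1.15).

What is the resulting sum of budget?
1131550.0

Step 1: Records with phase = 'planning' have total budget = 377000
Step 2: Apply multiplier: 377000 × 1.15 = 433550.0
Step 3: Other records total: 698000
Step 4: Final sum = 433550.0 + 698000 = 1131550.0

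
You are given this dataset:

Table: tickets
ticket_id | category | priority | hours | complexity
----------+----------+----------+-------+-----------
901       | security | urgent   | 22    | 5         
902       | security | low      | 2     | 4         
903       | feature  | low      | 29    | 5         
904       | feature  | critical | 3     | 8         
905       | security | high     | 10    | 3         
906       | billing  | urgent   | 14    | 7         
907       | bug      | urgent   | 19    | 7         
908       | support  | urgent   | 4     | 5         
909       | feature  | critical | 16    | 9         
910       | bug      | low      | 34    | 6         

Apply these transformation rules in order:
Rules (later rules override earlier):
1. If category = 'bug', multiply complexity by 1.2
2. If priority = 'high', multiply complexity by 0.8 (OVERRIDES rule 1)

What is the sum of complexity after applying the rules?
61.0

Step 1: Rule 2 takes priority for records with priority = 'high'
  - 1 records: 3 × 0.8 = 2.4
Step 2: Rule 1 applies to remaining records with category = 'bug'
  - 2 records: 13 × 1.2 = 15.6
Step 3: Other records unchanged: 43
Step 4: Final sum = 2.4 + 15.6 + 43 = 61.0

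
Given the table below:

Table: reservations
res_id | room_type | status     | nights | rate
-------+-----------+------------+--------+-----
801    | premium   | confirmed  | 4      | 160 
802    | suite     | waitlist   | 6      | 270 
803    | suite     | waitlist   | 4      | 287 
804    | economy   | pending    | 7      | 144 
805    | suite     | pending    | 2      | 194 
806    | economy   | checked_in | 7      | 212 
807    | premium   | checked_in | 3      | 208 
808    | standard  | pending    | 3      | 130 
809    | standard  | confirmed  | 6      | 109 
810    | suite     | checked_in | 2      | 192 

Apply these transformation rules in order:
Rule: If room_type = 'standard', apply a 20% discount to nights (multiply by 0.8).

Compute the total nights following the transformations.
42.2

Step 1: Records with room_type = 'standard' have total nights = 9
Step 2: Apply multiplier: 9 × 0.8 = 7.2
Step 3: Other records total: 35
Step 4: Final sum = 7.2 + 35 = 42.2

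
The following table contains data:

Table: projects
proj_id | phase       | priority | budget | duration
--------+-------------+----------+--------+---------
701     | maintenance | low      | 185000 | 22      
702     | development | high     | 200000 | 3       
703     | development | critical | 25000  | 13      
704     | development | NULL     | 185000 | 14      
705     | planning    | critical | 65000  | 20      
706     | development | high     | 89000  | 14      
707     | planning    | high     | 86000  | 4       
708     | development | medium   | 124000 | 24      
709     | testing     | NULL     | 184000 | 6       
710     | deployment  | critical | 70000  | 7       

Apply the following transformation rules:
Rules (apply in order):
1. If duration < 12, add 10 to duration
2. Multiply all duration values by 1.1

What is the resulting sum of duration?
183.7

Step 1: Apply Rule 1 - Add 10 to records with duration < 12
  - 4 records affected: 20 + (4 × 10) = 60
  - Unaffected records: 107
  - Sum after Rule 1: 167
Step 2: Apply Rule 2 - Multiply all by 1.1
  - 167 × 1.1 = 183.7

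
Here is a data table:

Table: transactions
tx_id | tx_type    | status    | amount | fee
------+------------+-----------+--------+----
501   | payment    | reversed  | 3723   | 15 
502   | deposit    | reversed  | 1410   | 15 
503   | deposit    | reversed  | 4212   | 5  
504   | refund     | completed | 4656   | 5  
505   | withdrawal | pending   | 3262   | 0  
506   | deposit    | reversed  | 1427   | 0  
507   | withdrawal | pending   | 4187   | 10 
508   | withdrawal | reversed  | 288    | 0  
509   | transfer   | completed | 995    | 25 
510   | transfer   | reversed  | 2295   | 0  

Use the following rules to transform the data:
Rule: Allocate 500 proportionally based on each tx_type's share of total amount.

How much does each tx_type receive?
deposit: 133.23, payment: 70.36, refund: 88.0, transfer: 62.18, withdrawal: 146.23

Step 1: Calculate total amount = 26455
Step 2: Calculate each tx_type's proportion:
  deposit: 7049/26455 = 26.65% → 133.23
  payment: 3723/26455 = 14.07% → 70.36
  refund: 4656/26455 = 17.60% → 88.0
  transfer: 3290/26455 = 12.44% → 62.18
  withdrawal: 7737/26455 = 29.25% → 146.23
Step 3: Verify: sum of allocations ≈ 500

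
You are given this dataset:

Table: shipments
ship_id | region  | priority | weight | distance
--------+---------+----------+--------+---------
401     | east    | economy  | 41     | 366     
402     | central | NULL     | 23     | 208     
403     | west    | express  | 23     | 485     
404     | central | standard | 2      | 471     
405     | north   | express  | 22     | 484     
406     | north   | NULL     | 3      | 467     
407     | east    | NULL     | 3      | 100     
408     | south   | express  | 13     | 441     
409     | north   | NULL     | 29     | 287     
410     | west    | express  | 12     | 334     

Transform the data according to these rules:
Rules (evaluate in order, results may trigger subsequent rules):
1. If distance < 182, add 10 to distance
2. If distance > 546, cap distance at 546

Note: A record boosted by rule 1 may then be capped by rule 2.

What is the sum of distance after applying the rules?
3653

Step 1: Apply rule 1 to records with distance < 182
  - 1 records get bonus of 10
  - Of these, 0 records then exceed 546 and get capped
Step 2: Apply rule 2 to records with distance > 546
  - 0 records (original) are capped
Step 3: Calculate final sum = 3653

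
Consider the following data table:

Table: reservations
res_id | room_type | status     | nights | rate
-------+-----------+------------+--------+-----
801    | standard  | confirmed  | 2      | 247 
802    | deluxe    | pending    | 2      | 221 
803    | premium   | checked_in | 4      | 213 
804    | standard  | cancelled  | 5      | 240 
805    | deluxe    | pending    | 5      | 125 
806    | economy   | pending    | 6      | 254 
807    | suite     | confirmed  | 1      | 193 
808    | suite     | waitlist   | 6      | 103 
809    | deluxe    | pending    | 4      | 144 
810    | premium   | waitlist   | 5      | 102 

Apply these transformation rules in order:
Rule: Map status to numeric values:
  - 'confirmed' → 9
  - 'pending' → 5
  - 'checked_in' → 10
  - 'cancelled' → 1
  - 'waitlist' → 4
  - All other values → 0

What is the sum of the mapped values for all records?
57

Step 1: Apply mapping to each record
Step 2: Count by status:
  'confirmed': 2 records × 9 = 18
  'pending': 4 records × 5 = 20
  'checked_in': 1 records × 10 = 10
  'cancelled': 1 records × 1 = 1
  'waitlist': 2 records × 4 = 8
Step 3: Sum all mapped values = 57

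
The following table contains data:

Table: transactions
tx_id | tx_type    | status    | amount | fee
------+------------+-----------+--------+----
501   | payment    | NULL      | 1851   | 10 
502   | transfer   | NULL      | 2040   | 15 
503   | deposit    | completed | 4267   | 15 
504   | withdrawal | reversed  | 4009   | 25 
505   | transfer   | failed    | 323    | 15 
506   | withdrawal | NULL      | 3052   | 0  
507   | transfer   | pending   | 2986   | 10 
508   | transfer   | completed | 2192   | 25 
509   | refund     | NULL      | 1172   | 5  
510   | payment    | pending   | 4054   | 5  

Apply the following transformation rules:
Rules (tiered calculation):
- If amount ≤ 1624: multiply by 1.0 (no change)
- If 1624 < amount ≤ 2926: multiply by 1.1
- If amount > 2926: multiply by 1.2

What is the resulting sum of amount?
30227.9

Step 1: Tier 1 (amount ≤ 1624): 2 records, sum = 1495 × 1.0 = 1495.0
Step 2: Tier 2 (1624 < amount ≤ 2926): 3 records, sum = 6083 × 1.1 = 6691.3
Step 3: Tier 3 (amount > 2926): 5 records, sum = 18368 × 1.2 = 22041.6
Step 4: Final sum = 1495.0 + 6691.3 + 22041.6 = 30227.9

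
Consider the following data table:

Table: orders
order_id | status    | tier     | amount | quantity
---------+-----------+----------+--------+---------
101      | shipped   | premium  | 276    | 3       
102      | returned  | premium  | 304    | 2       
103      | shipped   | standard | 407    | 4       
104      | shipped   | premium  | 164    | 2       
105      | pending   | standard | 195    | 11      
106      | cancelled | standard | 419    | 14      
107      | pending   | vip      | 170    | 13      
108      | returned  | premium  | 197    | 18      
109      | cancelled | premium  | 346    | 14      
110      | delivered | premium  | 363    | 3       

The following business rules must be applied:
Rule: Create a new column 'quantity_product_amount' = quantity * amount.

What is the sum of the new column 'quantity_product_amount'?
23092

Step 1: For each record, compute quantity * amount
Example calculations:
  3 * 276 = 828
  2 * 304 = 608
  4 * 407 = 1628
  ...
Step 2: Sum all derived values
Step 3: Total = 23092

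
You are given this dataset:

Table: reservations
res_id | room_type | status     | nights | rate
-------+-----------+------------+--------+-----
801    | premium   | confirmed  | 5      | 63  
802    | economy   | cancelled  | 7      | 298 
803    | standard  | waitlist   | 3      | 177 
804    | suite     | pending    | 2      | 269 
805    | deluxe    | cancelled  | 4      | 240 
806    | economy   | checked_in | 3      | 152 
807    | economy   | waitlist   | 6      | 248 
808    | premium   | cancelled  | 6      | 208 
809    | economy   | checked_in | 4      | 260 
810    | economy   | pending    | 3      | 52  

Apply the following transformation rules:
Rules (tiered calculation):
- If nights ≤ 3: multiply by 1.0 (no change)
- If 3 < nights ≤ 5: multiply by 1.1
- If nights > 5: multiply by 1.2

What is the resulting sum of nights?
48.1

Step 1: Tier 1 (nights ≤ 3): 4 records, sum = 11 × 1.0 = 11.0
Step 2: Tier 2 (3 < nights ≤ 5): 3 records, sum = 13 × 1.1 = 14.3
Step 3: Tier 3 (nights > 5): 3 records, sum = 19 × 1.2 = 22.8
Step 4: Final sum = 11.0 + 14.3 + 22.8 = 48.1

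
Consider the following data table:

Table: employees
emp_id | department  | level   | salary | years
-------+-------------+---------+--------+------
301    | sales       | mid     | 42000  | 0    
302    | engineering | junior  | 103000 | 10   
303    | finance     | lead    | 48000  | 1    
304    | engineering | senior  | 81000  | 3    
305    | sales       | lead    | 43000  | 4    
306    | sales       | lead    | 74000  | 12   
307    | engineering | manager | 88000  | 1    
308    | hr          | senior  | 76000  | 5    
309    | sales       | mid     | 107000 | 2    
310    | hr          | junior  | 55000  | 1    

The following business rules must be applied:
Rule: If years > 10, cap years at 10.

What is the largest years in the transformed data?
10

Step 1: Original maximum years = 12
Step 2: Apply cap at 10
Step 3: 1 records had years > 10 and were capped
Step 4: Maximum after transformation = 10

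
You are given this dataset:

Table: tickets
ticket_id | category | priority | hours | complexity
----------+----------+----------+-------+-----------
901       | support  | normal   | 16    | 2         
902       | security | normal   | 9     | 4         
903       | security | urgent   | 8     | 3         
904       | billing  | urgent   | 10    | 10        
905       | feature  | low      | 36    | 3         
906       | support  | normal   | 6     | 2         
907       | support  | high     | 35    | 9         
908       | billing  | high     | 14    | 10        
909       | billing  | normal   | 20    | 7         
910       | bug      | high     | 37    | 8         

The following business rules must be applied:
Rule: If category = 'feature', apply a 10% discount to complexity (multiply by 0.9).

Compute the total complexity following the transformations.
57.7

Step 1: Records with category = 'feature' have total complexity = 3
Step 2: Apply multiplier: 3 × 0.9 = 2.7
Step 3: Other records total: 55
Step 4: Final sum = 2.7 + 55 = 57.7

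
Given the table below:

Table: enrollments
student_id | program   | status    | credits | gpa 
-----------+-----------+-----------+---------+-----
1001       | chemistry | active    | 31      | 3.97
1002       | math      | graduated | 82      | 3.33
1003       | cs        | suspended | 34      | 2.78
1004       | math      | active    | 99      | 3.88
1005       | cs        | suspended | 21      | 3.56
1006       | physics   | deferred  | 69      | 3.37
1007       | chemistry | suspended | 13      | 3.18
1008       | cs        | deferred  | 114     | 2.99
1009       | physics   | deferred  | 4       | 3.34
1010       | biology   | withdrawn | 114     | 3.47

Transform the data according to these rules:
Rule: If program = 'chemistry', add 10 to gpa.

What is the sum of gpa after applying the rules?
53.87

Step 1: Count records where program = 'chemistry': 2
Step 2: Total bonus added: 2 × 10 = 20
Step 3: Original sum of gpa: 33.87
Step 4: Final sum = 33.87 + 20 = 53.87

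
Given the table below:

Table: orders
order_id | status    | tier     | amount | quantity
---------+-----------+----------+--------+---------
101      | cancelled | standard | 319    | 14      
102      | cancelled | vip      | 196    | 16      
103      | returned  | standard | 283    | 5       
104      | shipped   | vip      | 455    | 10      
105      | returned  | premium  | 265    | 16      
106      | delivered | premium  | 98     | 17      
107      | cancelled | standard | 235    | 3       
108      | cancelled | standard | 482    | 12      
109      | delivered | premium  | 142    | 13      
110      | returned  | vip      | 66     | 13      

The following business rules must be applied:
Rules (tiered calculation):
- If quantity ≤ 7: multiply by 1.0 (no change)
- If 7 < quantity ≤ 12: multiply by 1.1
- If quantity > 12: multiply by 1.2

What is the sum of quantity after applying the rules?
139.0

Step 1: Tier 1 (quantity ≤ 7): 2 records, sum = 8 × 1.0 = 8.0
Step 2: Tier 2 (7 < quantity ≤ 12): 2 records, sum = 22 × 1.1 = 24.2
Step 3: Tier 3 (quantity > 12): 6 records, sum = 89 × 1.2 = 106.8
Step 4: Final sum = 8.0 + 24.2 + 106.8 = 139.0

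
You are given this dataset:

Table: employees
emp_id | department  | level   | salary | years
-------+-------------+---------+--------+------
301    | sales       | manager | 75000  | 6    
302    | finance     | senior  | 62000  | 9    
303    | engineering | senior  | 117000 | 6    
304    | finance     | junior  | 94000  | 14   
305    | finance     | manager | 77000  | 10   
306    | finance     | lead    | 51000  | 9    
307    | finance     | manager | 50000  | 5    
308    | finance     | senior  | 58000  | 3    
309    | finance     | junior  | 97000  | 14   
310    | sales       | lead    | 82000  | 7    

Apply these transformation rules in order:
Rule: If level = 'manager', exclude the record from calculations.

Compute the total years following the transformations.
62

Step 1: Identify records where level = 'manager'
Step 2: The excluded records sum to 21
Step 3: Original total years = 83
Step 4: Remaining total = 83 - 21 = 62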